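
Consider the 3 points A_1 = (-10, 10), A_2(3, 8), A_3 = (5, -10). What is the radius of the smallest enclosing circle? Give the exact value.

12.5

Side lengths²: A_1A_2² = 173, A_1A_3² = 625, A_2A_3² = 328.
Since A_1A_3² = 625 ≥ 328 + 173 = 501, the angle opposite A_1A_3 is not acute, so the smallest enclosing circle has A_1A_3 as diameter.
Centre = midpoint of A_1A_3 = (-2.5, 0), r² = 625/4 = 156.25.
r = √(156.25) = 12.5.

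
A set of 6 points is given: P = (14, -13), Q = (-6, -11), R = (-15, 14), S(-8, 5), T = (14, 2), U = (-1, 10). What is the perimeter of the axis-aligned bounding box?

Width = max x − min x = 14 − (-15) = 29.
Height = max y − min y = 14 − (-13) = 27.
Perimeter = 2(29 + 27) = 112.

112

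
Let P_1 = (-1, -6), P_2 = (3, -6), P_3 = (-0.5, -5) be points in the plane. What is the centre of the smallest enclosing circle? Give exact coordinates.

Side lengths²: P_1P_2² = 16, P_1P_3² = 1.25, P_2P_3² = 13.25.
Since P_1P_2² = 16 ≥ 13.25 + 1.25 = 14.5, the angle opposite P_1P_2 is not acute, so the smallest enclosing circle has P_1P_2 as diameter.
Centre = midpoint of P_1P_2 = (1, -6), r² = 16/4 = 4.
Centre = (1, -6).

(1, -6)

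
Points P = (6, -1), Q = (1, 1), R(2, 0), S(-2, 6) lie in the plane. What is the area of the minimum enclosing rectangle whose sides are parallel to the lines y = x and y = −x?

22.5

In coordinates u = x + y, v = x − y the rectangle is axis-aligned; the map (x,y)→(u,v) scales areas by 2.
u-values: 5, 2, 2, 4; range = 5 − 2 = 3.
v-values: 7, 0, 2, -8; range = 7 − (-8) = 15.
Area = (3 × 15) / 2 = 22.5.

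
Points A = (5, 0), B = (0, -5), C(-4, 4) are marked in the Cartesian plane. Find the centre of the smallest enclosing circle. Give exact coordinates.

Side lengths²: AB² = 50, AC² = 97, BC² = 97.
Since BC² = 97 < 97 + 50 = 147, the triangle is acute, so the smallest enclosing circle is the circumcircle.
Circumcentre = (-7/26, 7/26), r² = 9409/338.
Centre = (-7/26, 7/26).

(-7/26, 7/26)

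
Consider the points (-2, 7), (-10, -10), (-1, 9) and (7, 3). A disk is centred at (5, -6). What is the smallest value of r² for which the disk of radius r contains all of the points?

The required radius is the distance from (5, -6) to the farthest point.
Squared distances: 218, 241, 261, 85.
Maximum is 261, attained at (-1, 9).

261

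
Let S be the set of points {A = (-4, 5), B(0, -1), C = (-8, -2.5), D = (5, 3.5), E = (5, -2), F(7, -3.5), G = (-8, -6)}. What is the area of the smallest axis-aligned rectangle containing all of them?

x ranges over [-8, 7], width 15.
y ranges over [-6, 5], height 11.
Area = 15 × 11 = 165.

165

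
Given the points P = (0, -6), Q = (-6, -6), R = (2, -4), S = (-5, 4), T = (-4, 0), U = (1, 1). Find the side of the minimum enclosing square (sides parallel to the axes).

The bounding box has width 8 and height 10.
An axis-aligned square enclosing the set must have side ≥ max(width, height).
So the minimum side is max(8, 10) = 10.

10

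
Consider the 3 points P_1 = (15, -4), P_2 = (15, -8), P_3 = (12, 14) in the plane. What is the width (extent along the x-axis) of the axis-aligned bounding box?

max x = 15, min x = 12, so width = 3.

3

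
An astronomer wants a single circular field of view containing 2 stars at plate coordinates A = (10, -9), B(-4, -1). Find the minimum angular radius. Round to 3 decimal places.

The smallest circle enclosing two points has them as diameter endpoints.
Centre = midpoint = (3, -5); r² = |AB|²/4 = 260/4 = 65.
r = √65 ≈ 8.062.

8.062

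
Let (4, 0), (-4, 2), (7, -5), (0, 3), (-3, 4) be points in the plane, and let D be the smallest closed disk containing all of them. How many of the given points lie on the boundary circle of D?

2

The minimum enclosing circle of a finite set is fixed by two of the points (as a diameter) or three (as a circumcircle).
The farthest pair is (7, -5)–(-3, 4) with squared distance 181. The circle on this segment as diameter has centre (2, -0.5) and r² = 181/4 = 45.25.
Check (4, 0): distance² to centre = 4.25 ≤ 45.25, so it lies inside.
All remaining points lie in this disk, and no smaller disk contains both endpoints, so this is the minimum enclosing circle.
The points at distance exactly r from the centre are (7, -5), (-3, 4) — 2 points.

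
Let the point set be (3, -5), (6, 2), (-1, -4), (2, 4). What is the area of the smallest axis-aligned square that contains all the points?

81

The bounding box has width 7 and height 9.
An axis-aligned square enclosing the set must have side ≥ max(width, height).
So the minimum side is max(7, 9) = 9.
Area = 9² = 81.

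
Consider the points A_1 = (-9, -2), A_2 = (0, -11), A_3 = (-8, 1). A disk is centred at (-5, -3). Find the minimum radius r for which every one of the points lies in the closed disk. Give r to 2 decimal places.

9.43

The required radius is the distance from (-5, -3) to the farthest point.
Squared distances: 17, 89, 25.
Maximum is 89, attained at A_2.
r = √89 ≈ 9.43.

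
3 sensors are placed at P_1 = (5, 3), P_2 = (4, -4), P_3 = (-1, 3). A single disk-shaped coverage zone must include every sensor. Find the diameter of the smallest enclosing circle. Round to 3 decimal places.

Side lengths²: P_1P_2² = 50, P_1P_3² = 36, P_2P_3² = 74.
Since P_2P_3² = 74 < 50 + 36 = 86, the triangle is acute, so the smallest enclosing circle is the circumcircle.
Circumcentre = (2, -1/7), r² = 925/49.
Diameter = 2r = 2√(925/49) ≈ 8.690.

8.690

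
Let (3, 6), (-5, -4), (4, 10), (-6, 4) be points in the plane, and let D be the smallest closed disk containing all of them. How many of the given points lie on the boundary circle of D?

2

The farthest pair is (-5, -4)–(4, 10) with squared distance 277. The circle on this segment as diameter has centre (-0.5, 3) and r² = 277/4 = 69.25.
Check (3, 6): distance² to centre = 21.25 ≤ 69.25, so it lies inside.
All remaining points lie in this disk, and no smaller disk contains both endpoints, so this is the minimum enclosing circle.
The points at distance exactly r from the centre are (-5, -4), (4, 10) — 2 points.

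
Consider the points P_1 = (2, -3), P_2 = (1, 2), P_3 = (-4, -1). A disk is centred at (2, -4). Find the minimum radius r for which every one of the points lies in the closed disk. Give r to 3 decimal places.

6.708

The required radius is the distance from (2, -4) to the farthest point.
Squared distances: 1, 37, 45.
Maximum is 45, attained at P_3.
r = √45 ≈ 6.708.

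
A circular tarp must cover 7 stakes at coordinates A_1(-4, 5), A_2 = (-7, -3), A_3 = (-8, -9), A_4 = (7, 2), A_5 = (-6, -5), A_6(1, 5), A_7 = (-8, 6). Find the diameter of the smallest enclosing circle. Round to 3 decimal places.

19.251

The minimum enclosing circle is determined by three boundary points: A_3, A_4, A_7.
Their circumcentre is (-59/30, -1.5) with r² = 41693/450.
The farthest remaining point A_6 is at distance² 22973/450 ≤ 41693/450.
Diameter = 2r = 2√(41693/450) ≈ 19.251.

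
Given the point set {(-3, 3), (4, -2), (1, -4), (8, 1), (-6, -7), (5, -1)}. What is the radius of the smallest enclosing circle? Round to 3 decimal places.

8.062

The minimum enclosing circle of a finite set is fixed by two of the points (as a diameter) or three (as a circumcircle).
The farthest pair is (8, 1)–(-6, -7) with squared distance 260. The circle on this segment as diameter has centre (1, -3) and r² = 260/4 = 65.
Check (-3, 3): distance² to centre = 52 ≤ 65, so it lies inside.
All remaining points lie in this disk, and no smaller disk contains both endpoints, so this is the minimum enclosing circle.
r = √65 ≈ 8.062.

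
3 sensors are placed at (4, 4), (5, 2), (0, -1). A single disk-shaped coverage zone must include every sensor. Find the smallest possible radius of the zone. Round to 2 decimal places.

3.20

Call the three points A, B, C in the order given.
Side lengths²: AB² = 5, AC² = 41, BC² = 34.
Since AC² = 41 ≥ 34 + 5 = 39, the angle opposite AC is not acute, so the smallest enclosing circle has AC as diameter.
Centre = midpoint of AC = (2, 1.5), r² = 41/4 = 10.25.
r = √(10.25) ≈ 3.20.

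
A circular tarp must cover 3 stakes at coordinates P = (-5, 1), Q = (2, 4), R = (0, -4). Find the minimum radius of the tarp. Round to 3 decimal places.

Side lengths²: PQ² = 58, PR² = 50, QR² = 68.
Since QR² = 68 < 58 + 50 = 108, the triangle is acute, so the smallest enclosing circle is the circumcircle.
Circumcentre = (-0.6, 0.4), r² = 19.72.
r = √(19.72) ≈ 4.441.

4.441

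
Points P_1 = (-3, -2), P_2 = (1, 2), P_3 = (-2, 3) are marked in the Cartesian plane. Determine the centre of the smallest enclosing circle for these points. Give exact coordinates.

(-1.25, 0.25)

Side lengths²: P_1P_2² = 32, P_1P_3² = 26, P_2P_3² = 10.
Since P_1P_2² = 32 < 26 + 10 = 36, the triangle is acute, so the smallest enclosing circle is the circumcircle.
Circumcentre = (-1.25, 0.25), r² = 8.125.
Centre = (-1.25, 0.25).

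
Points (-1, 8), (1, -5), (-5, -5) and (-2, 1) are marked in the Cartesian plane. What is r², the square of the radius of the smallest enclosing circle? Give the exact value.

By Welzl's lemma the MEC is supported by two points (diametrically opposite) or three points (on a circumcircle).
The minimum enclosing circle is determined by three boundary points: (-1, 8), (1, -5), (-5, -5).
Their circumcentre is (-2, 31/26) with r² = 32005/676.
The farthest remaining point (-2, 1) is at distance² 25/676 ≤ 32005/676.

32005/676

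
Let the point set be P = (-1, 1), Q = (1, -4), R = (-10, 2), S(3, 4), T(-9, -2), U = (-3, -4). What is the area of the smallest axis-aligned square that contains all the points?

The bounding box has width 13 and height 8.
An axis-aligned square enclosing the set must have side ≥ max(width, height).
So the minimum side is max(13, 8) = 13.
Area = 13² = 169.

169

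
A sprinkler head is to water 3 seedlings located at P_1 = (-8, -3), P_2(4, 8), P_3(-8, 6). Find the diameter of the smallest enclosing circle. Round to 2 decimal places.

Side lengths²: P_1P_2² = 265, P_1P_3² = 81, P_2P_3² = 148.
Since P_1P_2² = 265 ≥ 148 + 81 = 229, the angle opposite P_1P_2 is not acute, so the smallest enclosing circle has P_1P_2 as diameter.
Centre = midpoint of P_1P_2 = (-2, 2.5), r² = 265/4 = 66.25.
Diameter = 2r = 2√(66.25) ≈ 16.28.

16.28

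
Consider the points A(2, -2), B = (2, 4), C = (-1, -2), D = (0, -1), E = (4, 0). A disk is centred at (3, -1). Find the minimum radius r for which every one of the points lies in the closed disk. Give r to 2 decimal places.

The required radius is the distance from (3, -1) to the farthest point.
Squared distances: 2, 26, 17, 9, 2.
Maximum is 26, attained at B.
r = √26 ≈ 5.10.

5.10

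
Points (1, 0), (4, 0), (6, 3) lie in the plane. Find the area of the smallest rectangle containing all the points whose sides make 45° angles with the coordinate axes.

12

In coordinates u = x + y, v = x − y the rectangle is axis-aligned; the map (x,y)→(u,v) scales areas by 2.
u-values: 1, 4, 9; range = 9 − 1 = 8.
v-values: 1, 4, 3; range = 4 − 1 = 3.
Area = (8 × 3) / 2 = 12.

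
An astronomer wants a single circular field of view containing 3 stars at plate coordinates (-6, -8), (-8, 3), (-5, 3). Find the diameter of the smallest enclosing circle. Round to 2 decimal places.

Call the three points A, B, C in the order given.
Side lengths²: AB² = 125, AC² = 122, BC² = 9.
Since AB² = 125 < 122 + 9 = 131, the triangle is acute, so the smallest enclosing circle is the circumcircle.
Circumcentre = (-6.5, -53/22), r² = 7625/242.
Diameter = 2r = 2√(7625/242) ≈ 11.23.

11.23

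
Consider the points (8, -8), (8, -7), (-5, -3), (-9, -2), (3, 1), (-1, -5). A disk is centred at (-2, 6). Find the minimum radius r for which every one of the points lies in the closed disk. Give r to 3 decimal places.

The required radius is the distance from (-2, 6) to the farthest point.
Squared distances: 296, 269, 90, 113, 50, 122.
Maximum is 296, attained at (8, -8).
r = √296 ≈ 17.205.

17.205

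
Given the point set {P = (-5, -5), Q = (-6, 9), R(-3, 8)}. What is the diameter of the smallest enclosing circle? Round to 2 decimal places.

Side lengths²: PQ² = 197, PR² = 173, QR² = 10.
Since PQ² = 197 ≥ 173 + 10 = 183, the angle opposite PQ is not acute, so the smallest enclosing circle has PQ as diameter.
Centre = midpoint of PQ = (-5.5, 2), r² = 197/4 = 49.25.
Diameter = 2r = 2√(49.25) ≈ 14.04.

14.04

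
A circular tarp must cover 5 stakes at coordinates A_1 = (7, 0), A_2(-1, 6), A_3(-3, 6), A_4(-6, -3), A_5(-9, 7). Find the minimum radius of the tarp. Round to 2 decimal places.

8.73

The minimum enclosing circle of a finite set is fixed by two of the points (as a diameter) or three (as a circumcircle).
The farthest pair is A_1–A_5 with squared distance 305. The circle on this segment as diameter has centre (-1, 3.5) and r² = 305/4 = 76.25.
Check A_2: distance² to centre = 6.25 ≤ 76.25, so it lies inside.
All remaining points lie in this disk, and no smaller disk contains both endpoints, so this is the minimum enclosing circle.
r = √(76.25) ≈ 8.73.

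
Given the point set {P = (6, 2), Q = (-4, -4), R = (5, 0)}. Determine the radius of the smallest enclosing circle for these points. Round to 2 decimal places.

5.83

Side lengths²: PQ² = 136, PR² = 5, QR² = 97.
Since PQ² = 136 ≥ 97 + 5 = 102, the angle opposite PQ is not acute, so the smallest enclosing circle has PQ as diameter.
Centre = midpoint of PQ = (1, -1), r² = 136/4 = 34.
r = √34 ≈ 5.83.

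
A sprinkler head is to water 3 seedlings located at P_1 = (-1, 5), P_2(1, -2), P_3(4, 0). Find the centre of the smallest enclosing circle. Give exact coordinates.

Side lengths²: P_1P_2² = 53, P_1P_3² = 50, P_2P_3² = 13.
Since P_1P_2² = 53 < 50 + 13 = 63, the triangle is acute, so the smallest enclosing circle is the circumcircle.
Circumcentre = (0.7, 1.7), r² = 13.78.
Centre = (0.7, 1.7).

(0.7, 1.7)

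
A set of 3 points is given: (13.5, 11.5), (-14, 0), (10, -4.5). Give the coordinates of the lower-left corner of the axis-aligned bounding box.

(-14, -4.5)

x-range [-14, 13.5], y-range [-4.5, 11.5].
The lower-left corner is (-14, -4.5).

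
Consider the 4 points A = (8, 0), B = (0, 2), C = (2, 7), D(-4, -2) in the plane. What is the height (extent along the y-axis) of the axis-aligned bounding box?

max y = 7, min y = -2, so height = 9.

9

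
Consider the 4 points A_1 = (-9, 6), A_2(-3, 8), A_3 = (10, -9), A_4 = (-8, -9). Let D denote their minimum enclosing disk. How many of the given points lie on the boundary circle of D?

2

The minimum enclosing circle of a finite set is fixed by two of the points (as a diameter) or three (as a circumcircle).
The farthest pair is A_1–A_3 with squared distance 586. The circle on this segment as diameter has centre (0.5, -1.5) and r² = 586/4 = 146.5.
Check A_2: distance² to centre = 102.5 ≤ 146.5, so it lies inside.
All remaining points lie in this disk, and no smaller disk contains both endpoints, so this is the minimum enclosing circle.
The points at distance exactly r from the centre are A_1, A_3 — 2 points.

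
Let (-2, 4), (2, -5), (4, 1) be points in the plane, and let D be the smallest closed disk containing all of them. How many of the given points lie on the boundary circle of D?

Call the three points A, B, C in the order given.
Side lengths²: AB² = 97, AC² = 45, BC² = 40.
Since AB² = 97 ≥ 45 + 40 = 85, the angle opposite AB is not acute, so the smallest enclosing circle has AB as diameter.
Centre = midpoint of AB = (0, -0.5), r² = 97/4 = 24.25.
The points at distance exactly r from the centre are (-2, 4), (2, -5) — 2 points.

2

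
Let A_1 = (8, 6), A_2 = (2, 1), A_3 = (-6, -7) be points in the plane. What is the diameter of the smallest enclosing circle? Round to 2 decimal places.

19.10

Side lengths²: A_1A_2² = 61, A_1A_3² = 365, A_2A_3² = 128.
Since A_1A_3² = 365 ≥ 128 + 61 = 189, the angle opposite A_1A_3 is not acute, so the smallest enclosing circle has A_1A_3 as diameter.
Centre = midpoint of A_1A_3 = (1, -0.5), r² = 365/4 = 91.25.
Diameter = 2r = 2√(91.25) ≈ 19.10.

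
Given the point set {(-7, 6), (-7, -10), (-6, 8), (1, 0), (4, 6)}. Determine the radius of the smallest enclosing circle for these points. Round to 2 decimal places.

By Welzl's lemma the MEC is supported by two points (diametrically opposite) or three points (on a circumcircle).
The minimum enclosing circle is determined by three boundary points: (-7, -10), (-6, 8), (4, 6).
Their circumcentre is (-37/14, -17/14) with r² = 9425/98.
The farthest remaining point (-7, 6) is at distance² 6961/98 ≤ 9425/98.
r = √(9425/98) ≈ 9.81.

9.81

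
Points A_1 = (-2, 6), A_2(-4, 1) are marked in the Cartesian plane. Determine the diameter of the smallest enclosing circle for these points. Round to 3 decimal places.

The smallest circle enclosing two points has them as diameter endpoints.
Centre = midpoint = (-3, 3.5); r² = |A_1A_2|²/4 = 29/4 = 7.25.
Diameter = 2r = 2√(7.25) ≈ 5.385.

5.385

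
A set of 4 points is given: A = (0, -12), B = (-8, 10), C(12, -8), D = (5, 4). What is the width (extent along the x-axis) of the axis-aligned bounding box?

20

max x = 12, min x = -8, so width = 20.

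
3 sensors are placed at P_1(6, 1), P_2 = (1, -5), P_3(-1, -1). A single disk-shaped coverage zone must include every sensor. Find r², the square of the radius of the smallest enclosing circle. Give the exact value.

15.7861328125

Side lengths²: P_1P_2² = 61, P_1P_3² = 53, P_2P_3² = 20.
Since P_1P_2² = 61 < 53 + 20 = 73, the triangle is acute, so the smallest enclosing circle is the circumcircle.
Circumcentre = (2.9375, -1.53125), r² = 15.7861328125.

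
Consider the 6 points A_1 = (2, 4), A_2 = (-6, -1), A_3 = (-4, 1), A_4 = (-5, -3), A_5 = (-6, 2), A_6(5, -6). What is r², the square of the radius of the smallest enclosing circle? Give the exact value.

46.25

The minimum enclosing circle of a finite set is fixed by two of the points (as a diameter) or three (as a circumcircle).
The farthest pair is A_5–A_6 with squared distance 185. The circle on this segment as diameter has centre (-0.5, -2) and r² = 185/4 = 46.25.
Check A_1: distance² to centre = 42.25 ≤ 46.25, so it lies inside.
All remaining points lie in this disk, and no smaller disk contains both endpoints, so this is the minimum enclosing circle.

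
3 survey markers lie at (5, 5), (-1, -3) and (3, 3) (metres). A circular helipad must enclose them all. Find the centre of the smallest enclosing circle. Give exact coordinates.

(2, 1)

Call the three points A, B, C in the order given.
Side lengths²: AB² = 100, AC² = 8, BC² = 52.
Since AB² = 100 ≥ 52 + 8 = 60, the angle opposite AB is not acute, so the smallest enclosing circle has AB as diameter.
Centre = midpoint of AB = (2, 1), r² = 100/4 = 25.
Centre = (2, 1).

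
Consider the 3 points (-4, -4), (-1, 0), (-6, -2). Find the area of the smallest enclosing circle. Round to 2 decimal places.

23.24

Call the three points A, B, C in the order given.
Side lengths²: AB² = 25, AC² = 8, BC² = 29.
Since BC² = 29 < 25 + 8 = 33, the triangle is acute, so the smallest enclosing circle is the circumcircle.
Circumcentre = (-47/14, -19/14), r² = 725/98.
Area = π·r² = π·725/98 ≈ 23.24.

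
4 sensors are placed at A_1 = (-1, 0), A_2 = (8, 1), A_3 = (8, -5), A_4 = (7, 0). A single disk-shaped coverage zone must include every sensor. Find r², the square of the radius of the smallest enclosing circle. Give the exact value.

By Welzl's lemma the MEC is supported by two points (diametrically opposite) or three points (on a circumcircle).
The minimum enclosing circle is determined by three boundary points: A_1, A_2, A_3.
Their circumcentre is (34/9, -2) with r² = 2173/81.
The farthest remaining point A_4 is at distance² 1165/81 ≤ 2173/81.

2173/81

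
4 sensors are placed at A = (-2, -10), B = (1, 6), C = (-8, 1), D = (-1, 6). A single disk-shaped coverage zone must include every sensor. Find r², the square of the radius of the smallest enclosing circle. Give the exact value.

66.25

The minimum enclosing circle of a finite set is fixed by two of the points (as a diameter) or three (as a circumcircle).
The farthest pair is A–B with squared distance 265. The circle on this segment as diameter has centre (-0.5, -2) and r² = 265/4 = 66.25.
Check C: distance² to centre = 65.25 ≤ 66.25, so it lies inside.
All remaining points lie in this disk, and no smaller disk contains both endpoints, so this is the minimum enclosing circle.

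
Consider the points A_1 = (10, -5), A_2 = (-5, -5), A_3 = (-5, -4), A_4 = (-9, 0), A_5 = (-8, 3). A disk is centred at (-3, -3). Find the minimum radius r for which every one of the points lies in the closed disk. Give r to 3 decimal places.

13.153

The required radius is the distance from (-3, -3) to the farthest point.
Squared distances: 173, 8, 5, 45, 61.
Maximum is 173, attained at A_1.
r = √173 ≈ 13.153.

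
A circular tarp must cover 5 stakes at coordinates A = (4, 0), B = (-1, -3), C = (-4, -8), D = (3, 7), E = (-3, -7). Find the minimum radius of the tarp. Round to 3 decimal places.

8.276

A smallest enclosing disk is always determined by at most three of the input points on its boundary.
The farthest pair is C–D with squared distance 274. The circle on this segment as diameter has centre (-0.5, -0.5) and r² = 274/4 = 68.5.
Check A: distance² to centre = 20.5 ≤ 68.5, so it lies inside.
All remaining points lie in this disk, and no smaller disk contains both endpoints, so this is the minimum enclosing circle.
r = √(68.5) ≈ 8.276.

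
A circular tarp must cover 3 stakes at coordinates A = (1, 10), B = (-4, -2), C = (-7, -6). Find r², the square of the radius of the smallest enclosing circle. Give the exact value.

Side lengths²: AB² = 169, AC² = 320, BC² = 25.
Since AC² = 320 ≥ 169 + 25 = 194, the angle opposite AC is not acute, so the smallest enclosing circle has AC as diameter.
Centre = midpoint of AC = (-3, 2), r² = 320/4 = 80.

80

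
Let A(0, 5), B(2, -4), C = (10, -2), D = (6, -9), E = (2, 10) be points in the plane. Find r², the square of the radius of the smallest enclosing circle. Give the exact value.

94.25

The farthest pair is D–E with squared distance 377. The circle on this segment as diameter has centre (4, 0.5) and r² = 377/4 = 94.25.
Check A: distance² to centre = 36.25 ≤ 94.25, so it lies inside.
All remaining points lie in this disk, and no smaller disk contains both endpoints, so this is the minimum enclosing circle.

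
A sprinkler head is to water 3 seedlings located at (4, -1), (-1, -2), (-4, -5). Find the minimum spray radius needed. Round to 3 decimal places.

4.472

Call the three points A, B, C in the order given.
Side lengths²: AB² = 26, AC² = 80, BC² = 18.
Since AC² = 80 ≥ 26 + 18 = 44, the angle opposite AC is not acute, so the smallest enclosing circle has AC as diameter.
Centre = midpoint of AC = (0, -3), r² = 80/4 = 20.
r = √20 ≈ 4.472.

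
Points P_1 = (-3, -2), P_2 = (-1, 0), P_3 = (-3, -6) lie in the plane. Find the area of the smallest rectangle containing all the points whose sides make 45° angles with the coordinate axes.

16

In coordinates u = x + y, v = x − y the rectangle is axis-aligned; the map (x,y)→(u,v) scales areas by 2.
u-values: -5, -1, -9; range = -1 − (-9) = 8.
v-values: -1, -1, 3; range = 3 − (-1) = 4.
Area = (8 × 4) / 2 = 16.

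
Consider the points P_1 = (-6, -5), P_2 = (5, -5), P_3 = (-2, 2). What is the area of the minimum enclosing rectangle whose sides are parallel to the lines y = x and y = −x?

77

In coordinates u = x + y, v = x − y the rectangle is axis-aligned; the map (x,y)→(u,v) scales areas by 2.
u-values: -11, 0, 0; range = 0 − (-11) = 11.
v-values: -1, 10, -4; range = 10 − (-4) = 14.
Area = (11 × 14) / 2 = 77.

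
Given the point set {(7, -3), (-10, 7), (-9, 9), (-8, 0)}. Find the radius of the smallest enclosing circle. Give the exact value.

A smallest enclosing disk is always determined by at most three of the input points on its boundary.
The farthest pair is (7, -3)–(-9, 9) with squared distance 400. The circle on this segment as diameter has centre (-1, 3) and r² = 400/4 = 100.
Check (-10, 7): distance² to centre = 97 ≤ 100, so it lies inside.
All remaining points lie in this disk, and no smaller disk contains both endpoints, so this is the minimum enclosing circle.
r = √100 = 10.

10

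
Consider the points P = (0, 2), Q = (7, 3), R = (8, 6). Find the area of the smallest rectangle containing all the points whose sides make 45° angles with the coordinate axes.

36

In coordinates u = x + y, v = x − y the rectangle is axis-aligned; the map (x,y)→(u,v) scales areas by 2.
u-values: 2, 10, 14; range = 14 − 2 = 12.
v-values: -2, 4, 2; range = 4 − (-2) = 6.
Area = (12 × 6) / 2 = 36.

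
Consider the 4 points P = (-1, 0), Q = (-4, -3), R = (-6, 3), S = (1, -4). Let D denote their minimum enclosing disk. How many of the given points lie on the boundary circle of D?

2

A smallest enclosing disk is always determined by at most three of the input points on its boundary.
The farthest pair is R–S with squared distance 98. The circle on this segment as diameter has centre (-2.5, -0.5) and r² = 98/4 = 24.5.
Check P: distance² to centre = 2.5 ≤ 24.5, so it lies inside.
All remaining points lie in this disk, and no smaller disk contains both endpoints, so this is the minimum enclosing circle.
The points at distance exactly r from the centre are R, S — 2 points.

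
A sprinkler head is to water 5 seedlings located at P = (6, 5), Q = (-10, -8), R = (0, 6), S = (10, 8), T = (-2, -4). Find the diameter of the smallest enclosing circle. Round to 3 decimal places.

25.612

By Welzl's lemma the MEC is supported by two points (diametrically opposite) or three points (on a circumcircle).
The farthest pair is Q–S with squared distance 656. The circle on this segment as diameter has centre (0, 0) and r² = 656/4 = 164.
Check P: distance² to centre = 61 ≤ 164, so it lies inside.
All remaining points lie in this disk, and no smaller disk contains both endpoints, so this is the minimum enclosing circle.
Diameter = 2r = 2√164 ≈ 25.612.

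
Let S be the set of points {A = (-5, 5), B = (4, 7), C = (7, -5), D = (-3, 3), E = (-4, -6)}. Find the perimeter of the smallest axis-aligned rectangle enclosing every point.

50

Width = max x − min x = 7 − (-5) = 12.
Height = max y − min y = 7 − (-6) = 13.
Perimeter = 2(12 + 13) = 50.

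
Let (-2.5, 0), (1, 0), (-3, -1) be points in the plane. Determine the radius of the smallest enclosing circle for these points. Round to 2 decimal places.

Call the three points A, B, C in the order given.
Side lengths²: AB² = 12.25, AC² = 1.25, BC² = 17.
Since BC² = 17 ≥ 12.25 + 1.25 = 13.5, the angle opposite BC is not acute, so the smallest enclosing circle has BC as diameter.
Centre = midpoint of BC = (-1, -0.5), r² = 17/4 = 4.25.
r = √(4.25) ≈ 2.06.

2.06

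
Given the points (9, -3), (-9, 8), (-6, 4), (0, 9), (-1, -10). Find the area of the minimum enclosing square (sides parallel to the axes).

The bounding box has width 18 and height 19.
An axis-aligned square enclosing the set must have side ≥ max(width, height).
So the minimum side is max(18, 19) = 19.
Area = 19² = 361.

361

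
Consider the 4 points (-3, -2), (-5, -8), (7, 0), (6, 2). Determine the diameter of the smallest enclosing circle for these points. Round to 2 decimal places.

14.87

A smallest enclosing disk is always determined by at most three of the input points on its boundary.
The farthest pair is (-5, -8)–(6, 2) with squared distance 221. The circle on this segment as diameter has centre (0.5, -3) and r² = 221/4 = 55.25.
Check (-3, -2): distance² to centre = 13.25 ≤ 55.25, so it lies inside.
All remaining points lie in this disk, and no smaller disk contains both endpoints, so this is the minimum enclosing circle.
Diameter = 2r = 2√(55.25) ≈ 14.87.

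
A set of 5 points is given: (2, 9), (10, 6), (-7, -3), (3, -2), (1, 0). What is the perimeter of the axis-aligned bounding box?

58

Width = max x − min x = 10 − (-7) = 17.
Height = max y − min y = 9 − (-3) = 12.
Perimeter = 2(17 + 12) = 58.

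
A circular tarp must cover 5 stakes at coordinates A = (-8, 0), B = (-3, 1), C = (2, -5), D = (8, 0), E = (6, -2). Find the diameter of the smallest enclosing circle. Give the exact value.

A smallest enclosing disk is always determined by at most three of the input points on its boundary.
The farthest pair is A–D with squared distance 256. The circle on this segment as diameter has centre (0, 0) and r² = 256/4 = 64.
Check B: distance² to centre = 10 ≤ 64, so it lies inside.
All remaining points lie in this disk, and no smaller disk contains both endpoints, so this is the minimum enclosing circle.
Diameter = 2r = 2√64 = 16.

16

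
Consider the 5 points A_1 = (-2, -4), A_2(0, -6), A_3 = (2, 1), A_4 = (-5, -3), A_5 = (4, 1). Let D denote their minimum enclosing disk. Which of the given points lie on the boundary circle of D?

A_2, A_4, A_5

A smallest enclosing disk is always determined by at most three of the input points on its boundary.
The minimum enclosing circle is determined by three boundary points: A_2, A_4, A_5.
Their circumcentre is (-43/94, -103/94) with r² = 107185/4418.
The farthest remaining point A_1 is at distance² 47777/4418 ≤ 107185/4418.
The points at distance exactly r from the centre are A_2, A_4, A_5 — 3 points.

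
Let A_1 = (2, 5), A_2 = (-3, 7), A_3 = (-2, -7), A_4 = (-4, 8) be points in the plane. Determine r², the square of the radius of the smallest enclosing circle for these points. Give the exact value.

The minimum enclosing circle of a finite set is fixed by two of the points (as a diameter) or three (as a circumcircle).
The farthest pair is A_3–A_4 with squared distance 229. The circle on this segment as diameter has centre (-3, 0.5) and r² = 229/4 = 57.25.
Check A_1: distance² to centre = 45.25 ≤ 57.25, so it lies inside.
All remaining points lie in this disk, and no smaller disk contains both endpoints, so this is the minimum enclosing circle.

57.25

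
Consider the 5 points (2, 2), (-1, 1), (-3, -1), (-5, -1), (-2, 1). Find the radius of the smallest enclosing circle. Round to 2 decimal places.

The minimum enclosing circle of a finite set is fixed by two of the points (as a diameter) or three (as a circumcircle).
The farthest pair is (2, 2)–(-5, -1) with squared distance 58. The circle on this segment as diameter has centre (-1.5, 0.5) and r² = 58/4 = 14.5.
Check (-1, 1): distance² to centre = 0.5 ≤ 14.5, so it lies inside.
All remaining points lie in this disk, and no smaller disk contains both endpoints, so this is the minimum enclosing circle.
r = √(14.5) ≈ 3.81.

3.81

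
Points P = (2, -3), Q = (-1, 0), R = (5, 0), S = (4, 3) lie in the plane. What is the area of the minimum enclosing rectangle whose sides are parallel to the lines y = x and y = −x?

In coordinates u = x + y, v = x − y the rectangle is axis-aligned; the map (x,y)→(u,v) scales areas by 2.
u-values: -1, -1, 5, 7; range = 7 − (-1) = 8.
v-values: 5, -1, 5, 1; range = 5 − (-1) = 6.
Area = (8 × 6) / 2 = 24.

24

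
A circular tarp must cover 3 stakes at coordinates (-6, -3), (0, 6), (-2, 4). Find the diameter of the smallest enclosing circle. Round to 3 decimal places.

Call the three points A, B, C in the order given.
Side lengths²: AB² = 117, AC² = 65, BC² = 8.
Since AB² = 117 ≥ 65 + 8 = 73, the angle opposite AB is not acute, so the smallest enclosing circle has AB as diameter.
Centre = midpoint of AB = (-3, 1.5), r² = 117/4 = 29.25.
Diameter = 2r = 2√(29.25) ≈ 10.817.

10.817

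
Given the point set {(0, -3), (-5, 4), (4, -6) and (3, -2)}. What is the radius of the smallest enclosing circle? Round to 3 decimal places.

The minimum enclosing circle of a finite set is fixed by two of the points (as a diameter) or three (as a circumcircle).
The farthest pair is (-5, 4)–(4, -6) with squared distance 181. The circle on this segment as diameter has centre (-0.5, -1) and r² = 181/4 = 45.25.
Check (0, -3): distance² to centre = 4.25 ≤ 45.25, so it lies inside.
All remaining points lie in this disk, and no smaller disk contains both endpoints, so this is the minimum enclosing circle.
r = √(45.25) ≈ 6.727.

6.727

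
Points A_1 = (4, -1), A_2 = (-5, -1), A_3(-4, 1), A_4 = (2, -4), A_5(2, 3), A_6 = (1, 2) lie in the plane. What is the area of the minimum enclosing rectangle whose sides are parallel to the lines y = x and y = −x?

In coordinates u = x + y, v = x − y the rectangle is axis-aligned; the map (x,y)→(u,v) scales areas by 2.
u-values: 3, -6, -3, -2, 5, 3; range = 5 − (-6) = 11.
v-values: 5, -4, -5, 6, -1, -1; range = 6 − (-5) = 11.
Area = (11 × 11) / 2 = 60.5.

60.5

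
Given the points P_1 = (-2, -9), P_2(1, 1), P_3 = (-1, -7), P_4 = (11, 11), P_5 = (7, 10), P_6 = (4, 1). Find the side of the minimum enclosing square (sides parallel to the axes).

The bounding box has width 13 and height 20.
An axis-aligned square enclosing the set must have side ≥ max(width, height).
So the minimum side is max(13, 20) = 20.

20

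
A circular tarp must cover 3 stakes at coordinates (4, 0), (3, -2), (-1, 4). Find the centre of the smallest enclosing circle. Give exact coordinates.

Call the three points A, B, C in the order given.
Side lengths²: AB² = 5, AC² = 41, BC² = 52.
Since BC² = 52 ≥ 41 + 5 = 46, the angle opposite BC is not acute, so the smallest enclosing circle has BC as diameter.
Centre = midpoint of BC = (1, 1), r² = 52/4 = 13.
Centre = (1, 1).

(1, 1)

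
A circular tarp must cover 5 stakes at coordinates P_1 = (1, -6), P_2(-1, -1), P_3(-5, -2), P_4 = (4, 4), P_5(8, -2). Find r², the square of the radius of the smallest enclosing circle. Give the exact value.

The farthest pair is P_3–P_5 with squared distance 169. The circle on this segment as diameter has centre (1.5, -2) and r² = 169/4 = 42.25.
Check P_1: distance² to centre = 16.25 ≤ 42.25, so it lies inside.
All remaining points lie in this disk, and no smaller disk contains both endpoints, so this is the minimum enclosing circle.

42.25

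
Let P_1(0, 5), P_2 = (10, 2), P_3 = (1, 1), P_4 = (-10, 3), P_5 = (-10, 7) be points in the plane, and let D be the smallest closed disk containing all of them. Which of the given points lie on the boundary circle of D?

P_2, P_5

The farthest pair is P_2–P_5 with squared distance 425. The circle on this segment as diameter has centre (0, 4.5) and r² = 425/4 = 106.25.
Check P_1: distance² to centre = 0.25 ≤ 106.25, so it lies inside.
All remaining points lie in this disk, and no smaller disk contains both endpoints, so this is the minimum enclosing circle.
The points at distance exactly r from the centre are P_2, P_5 — 2 points.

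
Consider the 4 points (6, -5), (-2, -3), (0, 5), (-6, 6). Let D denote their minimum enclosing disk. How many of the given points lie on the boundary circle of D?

2

By Welzl's lemma the MEC is supported by two points (diametrically opposite) or three points (on a circumcircle).
The farthest pair is (6, -5)–(-6, 6) with squared distance 265. The circle on this segment as diameter has centre (0, 0.5) and r² = 265/4 = 66.25.
Check (-2, -3): distance² to centre = 16.25 ≤ 66.25, so it lies inside.
All remaining points lie in this disk, and no smaller disk contains both endpoints, so this is the minimum enclosing circle.
The points at distance exactly r from the centre are (6, -5), (-6, 6) — 2 points.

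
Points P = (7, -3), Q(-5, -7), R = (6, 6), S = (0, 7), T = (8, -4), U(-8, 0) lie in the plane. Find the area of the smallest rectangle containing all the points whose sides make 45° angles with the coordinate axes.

In coordinates u = x + y, v = x − y the rectangle is axis-aligned; the map (x,y)→(u,v) scales areas by 2.
u-values: 4, -12, 12, 7, 4, -8; range = 12 − (-12) = 24.
v-values: 10, 2, 0, -7, 12, -8; range = 12 − (-8) = 20.
Area = (24 × 20) / 2 = 240.

240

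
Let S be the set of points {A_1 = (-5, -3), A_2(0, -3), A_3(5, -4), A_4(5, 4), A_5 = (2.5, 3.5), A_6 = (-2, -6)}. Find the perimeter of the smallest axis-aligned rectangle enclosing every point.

Width = max x − min x = 5 − (-5) = 10.
Height = max y − min y = 4 − (-6) = 10.
Perimeter = 2(10 + 10) = 40.

40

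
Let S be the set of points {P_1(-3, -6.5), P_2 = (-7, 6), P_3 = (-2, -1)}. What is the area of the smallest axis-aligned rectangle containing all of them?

x ranges over [-7, -2], width 5.
y ranges over [-6.5, 6], height 12.5.
Area = 5 × 12.5 = 62.5.

62.5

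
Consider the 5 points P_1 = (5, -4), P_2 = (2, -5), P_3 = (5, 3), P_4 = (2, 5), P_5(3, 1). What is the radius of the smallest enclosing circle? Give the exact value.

5

By Welzl's lemma the MEC is supported by two points (diametrically opposite) or three points (on a circumcircle).
The farthest pair is P_2–P_4 with squared distance 100. The circle on this segment as diameter has centre (2, 0) and r² = 100/4 = 25.
Check P_1: distance² to centre = 25 ≤ 25, so it lies inside.
All remaining points lie in this disk, and no smaller disk contains both endpoints, so this is the minimum enclosing circle.
r = √25 = 5.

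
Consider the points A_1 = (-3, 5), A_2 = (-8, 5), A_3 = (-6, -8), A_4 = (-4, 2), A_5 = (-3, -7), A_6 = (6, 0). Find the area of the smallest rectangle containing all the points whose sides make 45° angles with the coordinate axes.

190

In coordinates u = x + y, v = x − y the rectangle is axis-aligned; the map (x,y)→(u,v) scales areas by 2.
u-values: 2, -3, -14, -2, -10, 6; range = 6 − (-14) = 20.
v-values: -8, -13, 2, -6, 4, 6; range = 6 − (-13) = 19.
Area = (20 × 19) / 2 = 190.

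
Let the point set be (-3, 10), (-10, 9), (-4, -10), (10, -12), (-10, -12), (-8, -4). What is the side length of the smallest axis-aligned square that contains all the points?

The bounding box has width 20 and height 22.
An axis-aligned square enclosing the set must have side ≥ max(width, height).
So the minimum side is max(20, 22) = 22.

22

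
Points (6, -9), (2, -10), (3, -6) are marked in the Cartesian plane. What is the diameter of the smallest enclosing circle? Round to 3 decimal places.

Call the three points A, B, C in the order given.
Side lengths²: AB² = 17, AC² = 18, BC² = 17.
Since AC² = 18 < 17 + 17 = 34, the triangle is acute, so the smallest enclosing circle is the circumcircle.
Circumcentre = (3.7, -8.3), r² = 5.78.
Diameter = 2r = 2√(5.78) ≈ 4.808.

4.808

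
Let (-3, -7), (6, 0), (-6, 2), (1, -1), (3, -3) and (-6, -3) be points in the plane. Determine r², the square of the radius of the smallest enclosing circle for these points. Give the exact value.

12025/289

The minimum enclosing circle is determined by three boundary points: (-3, -7), (6, 0), (-6, 2).
Their circumcentre is (-6/17, -19/17) with r² = 12025/289.
The farthest remaining point (-6, -3) is at distance² 10240/289 ≤ 12025/289.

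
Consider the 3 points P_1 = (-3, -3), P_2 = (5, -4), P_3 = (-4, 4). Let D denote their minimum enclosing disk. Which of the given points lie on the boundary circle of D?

Side lengths²: P_1P_2² = 65, P_1P_3² = 50, P_2P_3² = 145.
Since P_2P_3² = 145 ≥ 65 + 50 = 115, the angle opposite P_2P_3 is not acute, so the smallest enclosing circle has P_2P_3 as diameter.
Centre = midpoint of P_2P_3 = (0.5, 0), r² = 145/4 = 36.25.
The points at distance exactly r from the centre are P_2, P_3 — 2 points.

P_2, P_3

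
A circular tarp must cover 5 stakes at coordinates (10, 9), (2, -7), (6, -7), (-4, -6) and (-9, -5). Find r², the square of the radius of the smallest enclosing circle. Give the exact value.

139.25

The minimum enclosing circle of a finite set is fixed by two of the points (as a diameter) or three (as a circumcircle).
The farthest pair is (10, 9)–(-9, -5) with squared distance 557. The circle on this segment as diameter has centre (0.5, 2) and r² = 557/4 = 139.25.
Check (2, -7): distance² to centre = 83.25 ≤ 139.25, so it lies inside.
All remaining points lie in this disk, and no smaller disk contains both endpoints, so this is the minimum enclosing circle.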